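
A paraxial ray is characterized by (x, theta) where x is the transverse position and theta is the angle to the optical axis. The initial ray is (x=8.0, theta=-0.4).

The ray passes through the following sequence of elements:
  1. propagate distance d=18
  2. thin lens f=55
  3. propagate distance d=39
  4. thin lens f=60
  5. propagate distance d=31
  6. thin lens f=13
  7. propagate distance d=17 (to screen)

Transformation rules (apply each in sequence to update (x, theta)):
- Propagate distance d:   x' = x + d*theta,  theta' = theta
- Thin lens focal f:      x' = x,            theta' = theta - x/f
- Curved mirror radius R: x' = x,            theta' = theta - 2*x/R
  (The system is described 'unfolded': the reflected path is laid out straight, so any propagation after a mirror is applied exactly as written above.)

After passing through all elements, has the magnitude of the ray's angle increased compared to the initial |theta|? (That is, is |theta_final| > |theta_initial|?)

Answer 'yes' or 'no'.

Answer: yes

Derivation:
Initial: x=8.0000 theta=-0.4000
After 1 (propagate distance d=18): x=0.8000 theta=-0.4000
After 2 (thin lens f=55): x=0.8000 theta=-114/275 (≈-0.4145)
After 3 (propagate distance d=39): x=-4226/275 (≈-15.3673) theta=-114/275 (≈-0.4145)
After 4 (thin lens f=60): x=-4226/275 (≈-15.3673) theta=-1307/8250 (≈-0.1584)
After 5 (propagate distance d=31): x=-167297/8250 (≈-20.2784) theta=-1307/8250 (≈-0.1584)
After 6 (thin lens f=13): x=-167297/8250 (≈-20.2784) theta=1927/1375 (≈1.4015)
After 7 (propagate distance d=17 (to screen)): x=29257/8250 (≈3.5463) theta=1927/1375 (≈1.4015)
|theta_initial|=0.4000 |theta_final|=1927/1375 (≈1.4015) -> increased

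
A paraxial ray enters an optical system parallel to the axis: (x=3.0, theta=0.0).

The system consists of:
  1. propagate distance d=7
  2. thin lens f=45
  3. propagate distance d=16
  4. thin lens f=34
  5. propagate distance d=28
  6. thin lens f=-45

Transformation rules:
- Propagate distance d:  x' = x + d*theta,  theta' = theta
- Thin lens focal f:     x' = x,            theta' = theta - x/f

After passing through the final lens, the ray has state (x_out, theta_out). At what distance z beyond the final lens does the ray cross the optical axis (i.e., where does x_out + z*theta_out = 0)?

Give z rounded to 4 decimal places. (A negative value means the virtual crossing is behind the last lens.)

Initial: x=3.0000 theta=0.0000
After 1 (propagate distance d=7): x=3.0000 theta=0.0000
After 2 (thin lens f=45): x=3.0000 theta=-1/15 (≈-0.0667)
After 3 (propagate distance d=16): x=29/15 (≈1.9333) theta=-1/15 (≈-0.0667)
After 4 (thin lens f=34): x=29/15 (≈1.9333) theta=-21/170 (≈-0.1235)
After 5 (propagate distance d=28): x=-389/255 (≈-1.5255) theta=-21/170 (≈-0.1235)
After 6 (thin lens f=-45): x=-389/255 (≈-1.5255) theta=-3613/22950 (≈-0.1574)
z_focus = -x_out/theta_out = -(-389/255)/(-3613/22950) = -35010/3613 ≈ -9.6900
Rounded to 4 decimal places: z = -9.6900

Answer: -9.6900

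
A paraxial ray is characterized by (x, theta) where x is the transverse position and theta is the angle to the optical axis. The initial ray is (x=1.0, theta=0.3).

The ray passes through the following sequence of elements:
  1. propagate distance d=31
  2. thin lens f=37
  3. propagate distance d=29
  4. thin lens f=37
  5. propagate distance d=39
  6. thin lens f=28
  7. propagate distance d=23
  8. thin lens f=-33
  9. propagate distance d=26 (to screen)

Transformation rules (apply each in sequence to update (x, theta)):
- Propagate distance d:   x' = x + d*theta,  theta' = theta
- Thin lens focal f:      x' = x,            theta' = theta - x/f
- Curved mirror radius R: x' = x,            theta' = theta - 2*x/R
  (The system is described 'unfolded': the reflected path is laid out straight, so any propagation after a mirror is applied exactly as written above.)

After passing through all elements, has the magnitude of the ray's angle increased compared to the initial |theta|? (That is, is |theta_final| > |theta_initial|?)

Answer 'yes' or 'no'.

Initial: x=1.0000 theta=0.3000
After 1 (propagate distance d=31): x=10.3000 theta=0.3000
After 2 (thin lens f=37): x=10.3000 theta=4/185 (≈0.0216)
After 3 (propagate distance d=29): x=4043/370 (≈10.9270) theta=4/185 (≈0.0216)
After 4 (thin lens f=37): x=4043/370 (≈10.9270) theta=-3747/13690 (≈-0.2737)
After 5 (propagate distance d=39): x=1729/6845 (≈0.2526) theta=-3747/13690 (≈-0.2737)
After 6 (thin lens f=28): x=1729/6845 (≈0.2526) theta=-7741/27380 (≈-0.2827)
After 7 (propagate distance d=23): x=-171127/27380 (≈-6.2501) theta=-7741/27380 (≈-0.2827)
After 8 (thin lens f=-33): x=-171127/27380 (≈-6.2501) theta=-1939/4107 (≈-0.4721)
After 9 (propagate distance d=26 (to screen)): x=-1521661/82140 (≈-18.5252) theta=-1939/4107 (≈-0.4721)
|theta_initial|=0.3000 |theta_final|=1939/4107 (≈0.4721) -> increased

Answer: yes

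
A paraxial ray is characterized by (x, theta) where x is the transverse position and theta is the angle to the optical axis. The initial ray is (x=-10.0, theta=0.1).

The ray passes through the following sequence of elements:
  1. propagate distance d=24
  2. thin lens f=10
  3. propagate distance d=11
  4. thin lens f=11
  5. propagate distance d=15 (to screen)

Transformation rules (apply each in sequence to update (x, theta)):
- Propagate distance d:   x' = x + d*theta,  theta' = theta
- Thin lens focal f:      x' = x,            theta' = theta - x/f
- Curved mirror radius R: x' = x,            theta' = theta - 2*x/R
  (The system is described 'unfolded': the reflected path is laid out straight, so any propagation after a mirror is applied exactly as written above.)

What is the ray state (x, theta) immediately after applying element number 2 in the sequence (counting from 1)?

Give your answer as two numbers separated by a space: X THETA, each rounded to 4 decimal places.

Answer: -7.6000 0.8600

Derivation:
Initial: x=-10.0000 theta=0.1000
After 1 (propagate distance d=24): x=-7.6000 theta=0.1000
After 2 (thin lens f=10): x=-7.6000 theta=0.8600
Rounded to 4 decimal places: x = -7.6000, theta = 0.8600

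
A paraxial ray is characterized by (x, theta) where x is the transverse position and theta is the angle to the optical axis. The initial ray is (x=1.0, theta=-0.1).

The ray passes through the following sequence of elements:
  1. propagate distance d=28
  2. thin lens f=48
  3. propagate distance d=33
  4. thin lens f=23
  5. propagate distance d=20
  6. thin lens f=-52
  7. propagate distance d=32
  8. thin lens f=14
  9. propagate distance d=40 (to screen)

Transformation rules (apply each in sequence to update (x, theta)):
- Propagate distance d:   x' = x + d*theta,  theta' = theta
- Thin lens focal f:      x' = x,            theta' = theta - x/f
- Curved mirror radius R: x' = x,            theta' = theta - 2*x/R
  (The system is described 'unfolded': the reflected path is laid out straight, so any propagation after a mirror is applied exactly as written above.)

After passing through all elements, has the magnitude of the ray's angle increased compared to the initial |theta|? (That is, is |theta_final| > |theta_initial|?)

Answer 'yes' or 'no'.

Initial: x=1.0000 theta=-0.1000
After 1 (propagate distance d=28): x=-1.8000 theta=-0.1000
After 2 (thin lens f=48): x=-1.8000 theta=-0.0625
After 3 (propagate distance d=33): x=-3.8625 theta=-0.0625
After 4 (thin lens f=23): x=-3.8625 theta=97/920 (≈0.1054)
After 5 (propagate distance d=20): x=-3227/1840 (≈-1.7538) theta=97/920 (≈0.1054)
After 6 (thin lens f=-52): x=-3227/1840 (≈-1.7538) theta=6861/95680 (≈0.0717)
After 7 (propagate distance d=32): x=12937/23920 (≈0.5408) theta=6861/95680 (≈0.0717)
After 8 (thin lens f=14): x=12937/23920 (≈0.5408) theta=22153/669760 (≈0.0331)
After 9 (propagate distance d=40 (to screen)): x=312089/167440 (≈1.8639) theta=22153/669760 (≈0.0331)
|theta_initial|=0.1000 |theta_final|=22153/669760 (≈0.0331) -> not increased

Answer: no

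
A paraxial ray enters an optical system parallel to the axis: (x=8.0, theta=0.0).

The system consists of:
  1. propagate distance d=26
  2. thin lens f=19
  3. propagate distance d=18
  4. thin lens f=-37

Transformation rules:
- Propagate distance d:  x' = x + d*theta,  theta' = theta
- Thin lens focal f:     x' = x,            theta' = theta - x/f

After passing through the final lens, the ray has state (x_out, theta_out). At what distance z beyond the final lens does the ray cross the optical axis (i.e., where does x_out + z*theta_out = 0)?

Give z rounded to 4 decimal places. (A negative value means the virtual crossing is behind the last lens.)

Initial: x=8.0000 theta=0.0000
After 1 (propagate distance d=26): x=8.0000 theta=0.0000
After 2 (thin lens f=19): x=8.0000 theta=-8/19 (≈-0.4211)
After 3 (propagate distance d=18): x=8/19 (≈0.4211) theta=-8/19 (≈-0.4211)
After 4 (thin lens f=-37): x=8/19 (≈0.4211) theta=-288/703 (≈-0.4097)
z_focus = -x_out/theta_out = -(8/19)/(-288/703) = 37/36 ≈ 1.0278
Rounded to 4 decimal places: z = 1.0278

Answer: 1.0278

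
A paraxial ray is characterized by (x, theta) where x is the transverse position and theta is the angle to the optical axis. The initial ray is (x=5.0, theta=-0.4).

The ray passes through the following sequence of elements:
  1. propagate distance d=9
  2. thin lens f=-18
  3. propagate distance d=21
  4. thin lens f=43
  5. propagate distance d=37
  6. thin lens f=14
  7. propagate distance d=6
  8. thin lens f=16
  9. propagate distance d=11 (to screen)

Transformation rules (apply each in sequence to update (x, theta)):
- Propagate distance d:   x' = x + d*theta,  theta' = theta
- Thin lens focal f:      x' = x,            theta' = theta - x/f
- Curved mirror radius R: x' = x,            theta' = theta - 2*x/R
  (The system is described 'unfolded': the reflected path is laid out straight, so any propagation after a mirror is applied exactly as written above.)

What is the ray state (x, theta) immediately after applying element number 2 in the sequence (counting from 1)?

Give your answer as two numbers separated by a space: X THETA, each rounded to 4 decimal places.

Answer: 1.4000 -0.3222

Derivation:
Initial: x=5.0000 theta=-0.4000
After 1 (propagate distance d=9): x=1.4000 theta=-0.4000
After 2 (thin lens f=-18): x=1.4000 theta=-29/90 (≈-0.3222)
Rounded to 4 decimal places: x = 1.4000, theta = -0.3222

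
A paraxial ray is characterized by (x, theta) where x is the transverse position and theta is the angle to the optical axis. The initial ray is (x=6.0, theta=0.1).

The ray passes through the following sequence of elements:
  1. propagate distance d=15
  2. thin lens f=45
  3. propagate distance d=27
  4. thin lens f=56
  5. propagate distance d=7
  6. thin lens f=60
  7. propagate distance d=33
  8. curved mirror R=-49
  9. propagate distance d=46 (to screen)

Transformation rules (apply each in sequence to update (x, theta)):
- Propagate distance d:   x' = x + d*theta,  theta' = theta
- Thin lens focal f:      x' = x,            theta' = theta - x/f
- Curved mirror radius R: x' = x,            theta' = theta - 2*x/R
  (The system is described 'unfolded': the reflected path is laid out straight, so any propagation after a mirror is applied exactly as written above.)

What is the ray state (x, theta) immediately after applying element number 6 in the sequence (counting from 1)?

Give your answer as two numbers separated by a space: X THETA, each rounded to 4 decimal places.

Answer: 4.5208 -0.2438

Derivation:
Initial: x=6.0000 theta=0.1000
After 1 (propagate distance d=15): x=7.5000 theta=0.1000
After 2 (thin lens f=45): x=7.5000 theta=-1/15 (≈-0.0667)
After 3 (propagate distance d=27): x=5.7000 theta=-1/15 (≈-0.0667)
After 4 (thin lens f=56): x=5.7000 theta=-283/1680 (≈-0.1685)
After 5 (propagate distance d=7): x=217/48 (≈4.5208) theta=-283/1680 (≈-0.1685)
After 6 (thin lens f=60): x=217/48 (≈4.5208) theta=-983/4032 (≈-0.2438)
Rounded to 4 decimal places: x = 4.5208, theta = -0.2438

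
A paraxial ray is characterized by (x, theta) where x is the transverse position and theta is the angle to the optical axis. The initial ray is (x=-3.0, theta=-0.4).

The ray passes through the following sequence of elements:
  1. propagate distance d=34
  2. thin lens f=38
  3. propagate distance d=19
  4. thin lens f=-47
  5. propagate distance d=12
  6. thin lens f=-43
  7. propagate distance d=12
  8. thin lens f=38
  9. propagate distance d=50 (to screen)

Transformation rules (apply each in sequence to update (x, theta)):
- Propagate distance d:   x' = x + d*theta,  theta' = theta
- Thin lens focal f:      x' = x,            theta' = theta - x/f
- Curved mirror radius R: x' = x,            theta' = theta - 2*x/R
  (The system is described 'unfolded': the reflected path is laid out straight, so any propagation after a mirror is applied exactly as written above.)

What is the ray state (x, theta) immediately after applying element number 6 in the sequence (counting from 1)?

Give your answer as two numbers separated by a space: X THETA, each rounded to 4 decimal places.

Initial: x=-3.0000 theta=-0.4000
After 1 (propagate distance d=34): x=-16.6000 theta=-0.4000
After 2 (thin lens f=38): x=-16.6000 theta=7/190 (≈0.0368)
After 3 (propagate distance d=19): x=-15.9000 theta=7/190 (≈0.0368)
After 4 (thin lens f=-47): x=-15.9000 theta=-1346/4465 (≈-0.3015)
After 5 (propagate distance d=12): x=-174291/8930 (≈-19.5175) theta=-1346/4465 (≈-0.3015)
After 6 (thin lens f=-43): x=-174291/8930 (≈-19.5175) theta=-290047/383990 (≈-0.7554)
Rounded to 4 decimal places: x = -19.5175, theta = -0.7554

Answer: -19.5175 -0.7554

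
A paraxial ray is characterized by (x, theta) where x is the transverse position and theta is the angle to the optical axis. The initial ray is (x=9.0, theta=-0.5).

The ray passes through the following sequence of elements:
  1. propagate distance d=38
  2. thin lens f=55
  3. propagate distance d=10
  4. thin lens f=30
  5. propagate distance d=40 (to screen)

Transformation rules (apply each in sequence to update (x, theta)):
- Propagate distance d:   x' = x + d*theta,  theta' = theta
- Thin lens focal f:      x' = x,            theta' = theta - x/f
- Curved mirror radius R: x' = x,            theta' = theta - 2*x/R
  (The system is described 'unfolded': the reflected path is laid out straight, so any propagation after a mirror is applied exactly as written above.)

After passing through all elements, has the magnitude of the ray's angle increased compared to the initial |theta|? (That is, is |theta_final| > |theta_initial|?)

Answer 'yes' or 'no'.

Initial: x=9.0000 theta=-0.5000
After 1 (propagate distance d=38): x=-10.0000 theta=-0.5000
After 2 (thin lens f=55): x=-10.0000 theta=-7/22 (≈-0.3182)
After 3 (propagate distance d=10): x=-145/11 (≈-13.1818) theta=-7/22 (≈-0.3182)
After 4 (thin lens f=30): x=-145/11 (≈-13.1818) theta=4/33 (≈0.1212)
After 5 (propagate distance d=40 (to screen)): x=-25/3 (≈-8.3333) theta=4/33 (≈0.1212)
|theta_initial|=0.5000 |theta_final|=4/33 (≈0.1212) -> not increased

Answer: no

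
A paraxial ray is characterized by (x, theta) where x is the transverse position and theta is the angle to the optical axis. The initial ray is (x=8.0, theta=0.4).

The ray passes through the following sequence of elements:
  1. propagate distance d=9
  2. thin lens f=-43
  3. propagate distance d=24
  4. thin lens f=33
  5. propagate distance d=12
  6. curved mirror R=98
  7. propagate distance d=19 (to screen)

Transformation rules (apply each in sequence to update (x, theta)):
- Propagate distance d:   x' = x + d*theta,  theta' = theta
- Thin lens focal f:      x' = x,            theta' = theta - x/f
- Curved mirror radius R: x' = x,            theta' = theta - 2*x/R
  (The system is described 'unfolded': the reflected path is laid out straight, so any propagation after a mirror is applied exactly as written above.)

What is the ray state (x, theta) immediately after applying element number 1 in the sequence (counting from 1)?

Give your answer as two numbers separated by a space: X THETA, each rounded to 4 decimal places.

Initial: x=8.0000 theta=0.4000
After 1 (propagate distance d=9): x=11.6000 theta=0.4000
Rounded to 4 decimal places: x = 11.6000, theta = 0.4000

Answer: 11.6000 0.4000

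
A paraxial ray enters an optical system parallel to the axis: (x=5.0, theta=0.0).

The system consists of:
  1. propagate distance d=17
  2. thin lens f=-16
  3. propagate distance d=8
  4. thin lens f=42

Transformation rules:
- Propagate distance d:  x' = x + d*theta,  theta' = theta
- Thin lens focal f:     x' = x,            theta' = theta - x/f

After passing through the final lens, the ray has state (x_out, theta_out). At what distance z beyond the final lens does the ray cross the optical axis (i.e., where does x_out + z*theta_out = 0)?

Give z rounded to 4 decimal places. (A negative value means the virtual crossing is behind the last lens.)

Initial: x=5.0000 theta=0.0000
After 1 (propagate distance d=17): x=5.0000 theta=0.0000
After 2 (thin lens f=-16): x=5.0000 theta=0.3125
After 3 (propagate distance d=8): x=7.5000 theta=0.3125
After 4 (thin lens f=42): x=7.5000 theta=15/112 (≈0.1339)
z_focus = -x_out/theta_out = -(7.5000)/(15/112) = -56.0000
Rounded to 4 decimal places: z = -56.0000

Answer: -56.0000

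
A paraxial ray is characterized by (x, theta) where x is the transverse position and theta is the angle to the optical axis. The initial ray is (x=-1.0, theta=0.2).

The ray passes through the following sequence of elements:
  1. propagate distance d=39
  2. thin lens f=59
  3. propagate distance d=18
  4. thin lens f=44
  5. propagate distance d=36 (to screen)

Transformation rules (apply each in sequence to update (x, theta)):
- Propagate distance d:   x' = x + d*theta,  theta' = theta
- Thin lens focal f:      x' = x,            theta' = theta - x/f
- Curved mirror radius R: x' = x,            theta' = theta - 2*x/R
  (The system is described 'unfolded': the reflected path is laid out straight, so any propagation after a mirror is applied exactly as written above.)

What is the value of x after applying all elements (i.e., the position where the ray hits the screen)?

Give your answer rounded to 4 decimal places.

Initial: x=-1.0000 theta=0.2000
After 1 (propagate distance d=39): x=6.8000 theta=0.2000
After 2 (thin lens f=59): x=6.8000 theta=5/59 (≈0.0847)
After 3 (propagate distance d=18): x=2456/295 (≈8.3254) theta=5/59 (≈0.0847)
After 4 (thin lens f=44): x=2456/295 (≈8.3254) theta=-339/3245 (≈-0.1045)
After 5 (propagate distance d=36 (to screen)): x=14812/3245 (≈4.5646) theta=-339/3245 (≈-0.1045)
Rounded to 4 decimal places: x = 4.5646

Answer: 4.5646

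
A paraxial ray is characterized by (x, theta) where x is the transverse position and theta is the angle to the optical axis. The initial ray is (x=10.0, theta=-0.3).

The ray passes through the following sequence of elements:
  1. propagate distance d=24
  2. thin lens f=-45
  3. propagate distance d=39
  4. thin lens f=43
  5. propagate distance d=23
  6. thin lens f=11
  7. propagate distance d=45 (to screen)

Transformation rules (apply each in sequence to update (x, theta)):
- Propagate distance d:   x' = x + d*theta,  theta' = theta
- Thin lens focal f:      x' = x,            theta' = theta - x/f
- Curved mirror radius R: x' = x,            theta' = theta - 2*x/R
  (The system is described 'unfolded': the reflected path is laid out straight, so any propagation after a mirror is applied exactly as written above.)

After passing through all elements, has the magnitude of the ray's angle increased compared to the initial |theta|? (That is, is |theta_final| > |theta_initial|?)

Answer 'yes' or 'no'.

Initial: x=10.0000 theta=-0.3000
After 1 (propagate distance d=24): x=2.8000 theta=-0.3000
After 2 (thin lens f=-45): x=2.8000 theta=-107/450 (≈-0.2378)
After 3 (propagate distance d=39): x=-971/150 (≈-6.4733) theta=-107/450 (≈-0.2378)
After 4 (thin lens f=43): x=-971/150 (≈-6.4733) theta=-844/9675 (≈-0.0872)
After 5 (propagate distance d=23): x=-164083/19350 (≈-8.4797) theta=-844/9675 (≈-0.0872)
After 6 (thin lens f=11): x=-164083/19350 (≈-8.4797) theta=9701/14190 (≈0.6837)
After 7 (propagate distance d=45 (to screen)): x=2371631/106425 (≈22.2845) theta=9701/14190 (≈0.6837)
|theta_initial|=0.3000 |theta_final|=9701/14190 (≈0.6837) -> increased

Answer: yes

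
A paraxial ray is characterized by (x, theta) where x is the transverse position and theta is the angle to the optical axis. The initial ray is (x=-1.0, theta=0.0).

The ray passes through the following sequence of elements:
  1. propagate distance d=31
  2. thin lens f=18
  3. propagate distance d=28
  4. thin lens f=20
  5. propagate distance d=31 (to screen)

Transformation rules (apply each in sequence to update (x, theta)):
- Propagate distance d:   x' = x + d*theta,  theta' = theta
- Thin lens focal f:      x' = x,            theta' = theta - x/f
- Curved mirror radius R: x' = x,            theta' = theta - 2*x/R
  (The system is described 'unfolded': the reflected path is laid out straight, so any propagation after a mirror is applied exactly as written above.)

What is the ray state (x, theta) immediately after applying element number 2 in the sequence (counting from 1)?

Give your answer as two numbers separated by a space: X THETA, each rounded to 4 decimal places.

Initial: x=-1.0000 theta=0.0000
After 1 (propagate distance d=31): x=-1.0000 theta=0.0000
After 2 (thin lens f=18): x=-1.0000 theta=1/18 (≈0.0556)
Rounded to 4 decimal places: x = -1.0000, theta = 0.0556

Answer: -1.0000 0.0556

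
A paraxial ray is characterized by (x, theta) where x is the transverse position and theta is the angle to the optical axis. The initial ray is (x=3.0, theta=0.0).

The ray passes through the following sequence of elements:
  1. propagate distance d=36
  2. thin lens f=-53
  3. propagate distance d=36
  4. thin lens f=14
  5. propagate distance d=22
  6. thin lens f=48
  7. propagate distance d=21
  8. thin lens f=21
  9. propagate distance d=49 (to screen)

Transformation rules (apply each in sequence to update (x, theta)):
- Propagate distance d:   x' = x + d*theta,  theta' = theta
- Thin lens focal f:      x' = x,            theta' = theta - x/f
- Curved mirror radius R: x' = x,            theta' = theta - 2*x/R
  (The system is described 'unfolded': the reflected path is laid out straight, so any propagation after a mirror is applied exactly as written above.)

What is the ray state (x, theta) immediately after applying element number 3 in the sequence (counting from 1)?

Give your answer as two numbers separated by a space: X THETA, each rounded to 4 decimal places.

Initial: x=3.0000 theta=0.0000
After 1 (propagate distance d=36): x=3.0000 theta=0.0000
After 2 (thin lens f=-53): x=3.0000 theta=3/53 (≈0.0566)
After 3 (propagate distance d=36): x=267/53 (≈5.0377) theta=3/53 (≈0.0566)
Rounded to 4 decimal places: x = 5.0377, theta = 0.0566

Answer: 5.0377 0.0566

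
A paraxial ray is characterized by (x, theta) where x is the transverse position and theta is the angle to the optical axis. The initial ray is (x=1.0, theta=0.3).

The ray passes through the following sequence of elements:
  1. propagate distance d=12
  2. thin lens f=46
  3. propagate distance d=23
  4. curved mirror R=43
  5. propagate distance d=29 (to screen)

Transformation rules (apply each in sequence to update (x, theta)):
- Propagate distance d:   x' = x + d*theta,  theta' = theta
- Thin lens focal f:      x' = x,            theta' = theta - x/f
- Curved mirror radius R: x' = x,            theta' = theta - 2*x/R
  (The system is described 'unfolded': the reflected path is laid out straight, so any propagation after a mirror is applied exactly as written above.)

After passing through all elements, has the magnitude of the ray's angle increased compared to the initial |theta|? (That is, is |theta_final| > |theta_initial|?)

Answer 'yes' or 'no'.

Answer: no

Derivation:
Initial: x=1.0000 theta=0.3000
After 1 (propagate distance d=12): x=4.6000 theta=0.3000
After 2 (thin lens f=46): x=4.6000 theta=0.2000
After 3 (propagate distance d=23): x=9.2000 theta=0.2000
After 4 (curved mirror R=43): x=9.2000 theta=-49/215 (≈-0.2279)
After 5 (propagate distance d=29 (to screen)): x=557/215 (≈2.5907) theta=-49/215 (≈-0.2279)
|theta_initial|=0.3000 |theta_final|=49/215 (≈0.2279) -> not increased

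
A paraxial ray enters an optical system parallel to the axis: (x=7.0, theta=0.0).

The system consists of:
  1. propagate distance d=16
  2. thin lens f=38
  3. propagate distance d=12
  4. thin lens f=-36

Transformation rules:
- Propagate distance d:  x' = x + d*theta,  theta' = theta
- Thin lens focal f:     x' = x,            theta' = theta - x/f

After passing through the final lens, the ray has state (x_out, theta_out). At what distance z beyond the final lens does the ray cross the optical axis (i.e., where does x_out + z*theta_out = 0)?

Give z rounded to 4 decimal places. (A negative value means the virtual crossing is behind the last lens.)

Answer: 93.6000

Derivation:
Initial: x=7.0000 theta=0.0000
After 1 (propagate distance d=16): x=7.0000 theta=0.0000
After 2 (thin lens f=38): x=7.0000 theta=-7/38 (≈-0.1842)
After 3 (propagate distance d=12): x=91/19 (≈4.7895) theta=-7/38 (≈-0.1842)
After 4 (thin lens f=-36): x=91/19 (≈4.7895) theta=-35/684 (≈-0.0512)
z_focus = -x_out/theta_out = -(91/19)/(-35/684) = 93.6000
Rounded to 4 decimal places: z = 93.6000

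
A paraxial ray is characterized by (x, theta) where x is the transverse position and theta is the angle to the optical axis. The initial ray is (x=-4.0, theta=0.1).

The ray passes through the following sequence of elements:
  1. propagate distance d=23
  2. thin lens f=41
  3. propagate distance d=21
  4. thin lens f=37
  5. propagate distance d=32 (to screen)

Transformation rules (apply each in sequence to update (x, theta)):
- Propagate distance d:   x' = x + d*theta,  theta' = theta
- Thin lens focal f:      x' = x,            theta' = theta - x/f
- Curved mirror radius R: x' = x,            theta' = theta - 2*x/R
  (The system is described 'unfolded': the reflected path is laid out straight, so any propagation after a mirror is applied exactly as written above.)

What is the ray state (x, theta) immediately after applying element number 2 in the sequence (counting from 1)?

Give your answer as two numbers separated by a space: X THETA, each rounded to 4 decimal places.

Answer: -1.7000 0.1415

Derivation:
Initial: x=-4.0000 theta=0.1000
After 1 (propagate distance d=23): x=-1.7000 theta=0.1000
After 2 (thin lens f=41): x=-1.7000 theta=29/205 (≈0.1415)
Rounded to 4 decimal places: x = -1.7000, theta = 0.1415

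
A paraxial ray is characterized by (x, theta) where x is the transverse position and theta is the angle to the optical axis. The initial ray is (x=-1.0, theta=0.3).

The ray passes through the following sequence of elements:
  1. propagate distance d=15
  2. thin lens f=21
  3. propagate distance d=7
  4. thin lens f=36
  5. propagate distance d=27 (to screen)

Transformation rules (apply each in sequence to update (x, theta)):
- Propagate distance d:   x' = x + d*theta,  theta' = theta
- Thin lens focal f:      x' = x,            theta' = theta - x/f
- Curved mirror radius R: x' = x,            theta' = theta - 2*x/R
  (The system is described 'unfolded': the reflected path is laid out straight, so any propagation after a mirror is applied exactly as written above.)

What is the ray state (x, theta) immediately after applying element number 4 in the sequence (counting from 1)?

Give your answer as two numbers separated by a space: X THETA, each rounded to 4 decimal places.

Initial: x=-1.0000 theta=0.3000
After 1 (propagate distance d=15): x=3.5000 theta=0.3000
After 2 (thin lens f=21): x=3.5000 theta=2/15 (≈0.1333)
After 3 (propagate distance d=7): x=133/30 (≈4.4333) theta=2/15 (≈0.1333)
After 4 (thin lens f=36): x=133/30 (≈4.4333) theta=11/1080 (≈0.0102)
Rounded to 4 decimal places: x = 4.4333, theta = 0.0102

Answer: 4.4333 0.0102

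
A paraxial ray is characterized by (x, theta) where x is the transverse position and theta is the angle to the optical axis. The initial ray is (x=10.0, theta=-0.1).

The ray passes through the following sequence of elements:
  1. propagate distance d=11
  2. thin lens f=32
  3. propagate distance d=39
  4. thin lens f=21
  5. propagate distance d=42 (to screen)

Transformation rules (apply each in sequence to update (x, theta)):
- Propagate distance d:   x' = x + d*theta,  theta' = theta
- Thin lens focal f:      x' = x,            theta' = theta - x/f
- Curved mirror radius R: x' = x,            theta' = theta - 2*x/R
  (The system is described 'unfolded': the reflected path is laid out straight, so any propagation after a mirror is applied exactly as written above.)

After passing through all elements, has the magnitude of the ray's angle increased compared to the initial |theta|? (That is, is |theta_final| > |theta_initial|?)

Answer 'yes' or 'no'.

Answer: no

Derivation:
Initial: x=10.0000 theta=-0.1000
After 1 (propagate distance d=11): x=8.9000 theta=-0.1000
After 2 (thin lens f=32): x=8.9000 theta=-121/320 (≈-0.3781)
After 3 (propagate distance d=39): x=-1871/320 (≈-5.8469) theta=-121/320 (≈-0.3781)
After 4 (thin lens f=21): x=-1871/320 (≈-5.8469) theta=-67/672 (≈-0.0997)
After 5 (propagate distance d=42 (to screen)): x=-3211/320 (≈-10.0344) theta=-67/672 (≈-0.0997)
|theta_initial|=0.1000 |theta_final|=67/672 (≈0.0997) -> not increased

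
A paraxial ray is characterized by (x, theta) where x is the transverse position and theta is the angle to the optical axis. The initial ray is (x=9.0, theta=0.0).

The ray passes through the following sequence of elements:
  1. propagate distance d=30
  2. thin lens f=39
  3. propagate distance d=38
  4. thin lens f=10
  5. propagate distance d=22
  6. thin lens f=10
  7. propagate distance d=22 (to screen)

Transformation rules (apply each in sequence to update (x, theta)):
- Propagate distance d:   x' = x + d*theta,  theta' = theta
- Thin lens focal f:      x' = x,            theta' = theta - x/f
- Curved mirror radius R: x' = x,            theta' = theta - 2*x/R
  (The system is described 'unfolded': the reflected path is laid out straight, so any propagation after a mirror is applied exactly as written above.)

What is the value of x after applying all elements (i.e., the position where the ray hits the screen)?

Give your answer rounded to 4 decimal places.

Answer: 0.8400

Derivation:
Initial: x=9.0000 theta=0.0000
After 1 (propagate distance d=30): x=9.0000 theta=0.0000
After 2 (thin lens f=39): x=9.0000 theta=-3/13 (≈-0.2308)
After 3 (propagate distance d=38): x=3/13 (≈0.2308) theta=-3/13 (≈-0.2308)
After 4 (thin lens f=10): x=3/13 (≈0.2308) theta=-33/130 (≈-0.2538)
After 5 (propagate distance d=22): x=-348/65 (≈-5.3538) theta=-33/130 (≈-0.2538)
After 6 (thin lens f=10): x=-348/65 (≈-5.3538) theta=183/650 (≈0.2815)
After 7 (propagate distance d=22 (to screen)): x=0.8400 theta=183/650 (≈0.2815)
Rounded to 4 decimal places: x = 0.8400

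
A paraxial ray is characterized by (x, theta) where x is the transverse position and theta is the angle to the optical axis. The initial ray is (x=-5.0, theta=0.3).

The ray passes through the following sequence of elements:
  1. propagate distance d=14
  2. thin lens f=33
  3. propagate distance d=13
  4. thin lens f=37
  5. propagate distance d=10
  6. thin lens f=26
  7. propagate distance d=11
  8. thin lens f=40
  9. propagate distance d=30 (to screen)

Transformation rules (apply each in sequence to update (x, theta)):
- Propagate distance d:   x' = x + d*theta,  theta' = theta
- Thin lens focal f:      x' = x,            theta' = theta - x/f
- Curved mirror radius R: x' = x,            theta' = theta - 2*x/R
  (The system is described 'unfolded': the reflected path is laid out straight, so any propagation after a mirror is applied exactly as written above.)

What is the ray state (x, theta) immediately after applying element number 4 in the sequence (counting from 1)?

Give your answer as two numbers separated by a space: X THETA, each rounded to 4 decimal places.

Initial: x=-5.0000 theta=0.3000
After 1 (propagate distance d=14): x=-0.8000 theta=0.3000
After 2 (thin lens f=33): x=-0.8000 theta=107/330 (≈0.3242)
After 3 (propagate distance d=13): x=1127/330 (≈3.4152) theta=107/330 (≈0.3242)
After 4 (thin lens f=37): x=1127/330 (≈3.4152) theta=472/2035 (≈0.2319)
Rounded to 4 decimal places: x = 3.4152, theta = 0.2319

Answer: 3.4152 0.2319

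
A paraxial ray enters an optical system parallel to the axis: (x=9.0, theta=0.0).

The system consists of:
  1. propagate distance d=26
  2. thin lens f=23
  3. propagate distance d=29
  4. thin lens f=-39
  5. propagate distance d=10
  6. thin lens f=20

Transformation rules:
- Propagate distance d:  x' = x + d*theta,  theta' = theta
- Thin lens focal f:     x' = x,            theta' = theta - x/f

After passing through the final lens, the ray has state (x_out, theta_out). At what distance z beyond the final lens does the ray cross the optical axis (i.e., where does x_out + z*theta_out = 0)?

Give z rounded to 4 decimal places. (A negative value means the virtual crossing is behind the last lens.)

Answer: -63.3333

Derivation:
Initial: x=9.0000 theta=0.0000
After 1 (propagate distance d=26): x=9.0000 theta=0.0000
After 2 (thin lens f=23): x=9.0000 theta=-9/23 (≈-0.3913)
After 3 (propagate distance d=29): x=-54/23 (≈-2.3478) theta=-9/23 (≈-0.3913)
After 4 (thin lens f=-39): x=-54/23 (≈-2.3478) theta=-135/299 (≈-0.4515)
After 5 (propagate distance d=10): x=-2052/299 (≈-6.8629) theta=-135/299 (≈-0.4515)
After 6 (thin lens f=20): x=-2052/299 (≈-6.8629) theta=-162/1495 (≈-0.1084)
z_focus = -x_out/theta_out = -(-2052/299)/(-162/1495) = -190/3 ≈ -63.3333
Rounded to 4 decimal places: z = -63.3333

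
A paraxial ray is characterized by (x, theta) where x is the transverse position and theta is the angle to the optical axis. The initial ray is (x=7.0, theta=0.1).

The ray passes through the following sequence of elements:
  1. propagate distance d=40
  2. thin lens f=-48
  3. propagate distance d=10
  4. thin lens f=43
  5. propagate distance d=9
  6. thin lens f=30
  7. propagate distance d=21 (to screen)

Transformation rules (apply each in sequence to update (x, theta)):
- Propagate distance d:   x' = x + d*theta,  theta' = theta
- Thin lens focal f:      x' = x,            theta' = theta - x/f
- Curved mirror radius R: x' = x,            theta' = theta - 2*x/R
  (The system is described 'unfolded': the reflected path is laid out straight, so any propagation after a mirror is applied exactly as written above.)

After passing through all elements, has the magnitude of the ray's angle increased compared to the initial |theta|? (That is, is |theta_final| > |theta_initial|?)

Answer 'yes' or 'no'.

Answer: yes

Derivation:
Initial: x=7.0000 theta=0.1000
After 1 (propagate distance d=40): x=11.0000 theta=0.1000
After 2 (thin lens f=-48): x=11.0000 theta=79/240 (≈0.3292)
After 3 (propagate distance d=10): x=343/24 (≈14.2917) theta=79/240 (≈0.3292)
After 4 (thin lens f=43): x=343/24 (≈14.2917) theta=-11/3440 (≈-0.0032)
After 5 (propagate distance d=9): x=147193/10320 (≈14.2629) theta=-11/3440 (≈-0.0032)
After 6 (thin lens f=30): x=147193/10320 (≈14.2629) theta=-148183/309600 (≈-0.4786)
After 7 (propagate distance d=21 (to screen)): x=144883/34400 (≈4.2117) theta=-148183/309600 (≈-0.4786)
|theta_initial|=0.1000 |theta_final|=148183/309600 (≈0.4786) -> increased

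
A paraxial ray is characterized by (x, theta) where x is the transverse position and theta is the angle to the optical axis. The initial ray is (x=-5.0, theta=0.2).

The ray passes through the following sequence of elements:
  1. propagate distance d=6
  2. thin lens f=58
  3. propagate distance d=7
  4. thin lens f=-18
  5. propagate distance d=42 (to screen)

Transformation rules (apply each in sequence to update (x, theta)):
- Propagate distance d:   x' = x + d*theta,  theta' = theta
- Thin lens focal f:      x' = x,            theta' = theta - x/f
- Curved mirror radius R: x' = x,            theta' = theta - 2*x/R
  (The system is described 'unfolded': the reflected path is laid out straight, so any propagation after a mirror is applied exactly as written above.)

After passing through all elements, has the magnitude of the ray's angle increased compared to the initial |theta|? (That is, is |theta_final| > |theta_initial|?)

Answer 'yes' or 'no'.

Initial: x=-5.0000 theta=0.2000
After 1 (propagate distance d=6): x=-3.8000 theta=0.2000
After 2 (thin lens f=58): x=-3.8000 theta=77/290 (≈0.2655)
After 3 (propagate distance d=7): x=-563/290 (≈-1.9414) theta=77/290 (≈0.2655)
After 4 (thin lens f=-18): x=-563/290 (≈-1.9414) theta=823/5220 (≈0.1577)
After 5 (propagate distance d=42 (to screen)): x=2036/435 (≈4.6805) theta=823/5220 (≈0.1577)
|theta_initial|=0.2000 |theta_final|=823/5220 (≈0.1577) -> not increased

Answer: no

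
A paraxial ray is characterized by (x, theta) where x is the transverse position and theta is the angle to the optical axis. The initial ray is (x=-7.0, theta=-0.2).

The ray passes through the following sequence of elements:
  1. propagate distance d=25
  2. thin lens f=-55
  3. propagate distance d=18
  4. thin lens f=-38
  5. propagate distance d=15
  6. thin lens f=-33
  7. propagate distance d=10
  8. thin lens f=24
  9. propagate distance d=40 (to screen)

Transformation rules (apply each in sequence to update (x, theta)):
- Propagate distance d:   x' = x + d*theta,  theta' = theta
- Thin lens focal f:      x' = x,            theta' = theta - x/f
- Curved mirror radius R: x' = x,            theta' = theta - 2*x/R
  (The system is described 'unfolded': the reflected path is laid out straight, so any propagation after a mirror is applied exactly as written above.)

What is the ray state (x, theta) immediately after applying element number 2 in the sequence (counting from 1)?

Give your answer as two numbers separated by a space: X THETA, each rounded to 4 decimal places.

Initial: x=-7.0000 theta=-0.2000
After 1 (propagate distance d=25): x=-12.0000 theta=-0.2000
After 2 (thin lens f=-55): x=-12.0000 theta=-23/55 (≈-0.4182)
Rounded to 4 decimal places: x = -12.0000, theta = -0.4182

Answer: -12.0000 -0.4182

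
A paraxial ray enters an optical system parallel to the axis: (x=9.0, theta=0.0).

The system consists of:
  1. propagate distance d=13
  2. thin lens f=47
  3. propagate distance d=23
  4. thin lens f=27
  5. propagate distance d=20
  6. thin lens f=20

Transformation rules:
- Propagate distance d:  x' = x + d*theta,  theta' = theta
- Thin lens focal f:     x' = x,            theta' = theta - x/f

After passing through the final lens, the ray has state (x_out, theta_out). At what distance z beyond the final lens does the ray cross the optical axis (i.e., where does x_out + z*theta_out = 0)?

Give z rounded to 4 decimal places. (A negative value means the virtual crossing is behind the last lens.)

Answer: -11.4815

Derivation:
Initial: x=9.0000 theta=0.0000
After 1 (propagate distance d=13): x=9.0000 theta=0.0000
After 2 (thin lens f=47): x=9.0000 theta=-9/47 (≈-0.1915)
After 3 (propagate distance d=23): x=216/47 (≈4.5957) theta=-9/47 (≈-0.1915)
After 4 (thin lens f=27): x=216/47 (≈4.5957) theta=-17/47 (≈-0.3617)
After 5 (propagate distance d=20): x=-124/47 (≈-2.6383) theta=-17/47 (≈-0.3617)
After 6 (thin lens f=20): x=-124/47 (≈-2.6383) theta=-54/235 (≈-0.2298)
z_focus = -x_out/theta_out = -(-124/47)/(-54/235) = -310/27 ≈ -11.4815
Rounded to 4 decimal places: z = -11.4815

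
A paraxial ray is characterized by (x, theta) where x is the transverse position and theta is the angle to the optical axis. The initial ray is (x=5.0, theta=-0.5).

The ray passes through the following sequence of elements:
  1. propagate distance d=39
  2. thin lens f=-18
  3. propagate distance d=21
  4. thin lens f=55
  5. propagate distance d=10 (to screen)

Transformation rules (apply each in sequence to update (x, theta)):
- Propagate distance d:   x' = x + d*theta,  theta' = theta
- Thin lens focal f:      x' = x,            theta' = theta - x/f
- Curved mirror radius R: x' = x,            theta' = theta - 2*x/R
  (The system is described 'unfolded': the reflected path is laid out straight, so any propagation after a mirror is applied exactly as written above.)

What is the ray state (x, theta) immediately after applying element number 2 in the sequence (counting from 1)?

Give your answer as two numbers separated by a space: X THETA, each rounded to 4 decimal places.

Answer: -14.5000 -1.3056

Derivation:
Initial: x=5.0000 theta=-0.5000
After 1 (propagate distance d=39): x=-14.5000 theta=-0.5000
After 2 (thin lens f=-18): x=-14.5000 theta=-47/36 (≈-1.3056)
Rounded to 4 decimal places: x = -14.5000, theta = -1.3056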